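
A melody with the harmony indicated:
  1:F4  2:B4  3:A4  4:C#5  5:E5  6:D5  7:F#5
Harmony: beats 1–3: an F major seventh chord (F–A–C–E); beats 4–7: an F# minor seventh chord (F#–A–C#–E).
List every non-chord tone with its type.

The harmony at that moment is F major seventh chord (F, A, C, E); B4 is not a chord tone.
It is approached by leap up from F4 and left by step down to A4.
Leap in, step out — an appoggiatura.
The harmony at that moment is F# minor seventh chord (F#, A, C#, E); D5 is not a chord tone.
It is approached by step down from E5 and left by leap up to F#5.
Step in, leap out — an escape tone.

B4 (beat 2) — appoggiatura; D5 (beat 6) — escape tone.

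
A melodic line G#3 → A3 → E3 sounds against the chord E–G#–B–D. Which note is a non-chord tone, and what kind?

The harmony at that moment is E dominant seventh chord (E, G#, B, D); A3 is not a chord tone.
It is approached by step up from G#3 and left by leap down to E3.
Step in, leap out — an escape tone.

A3 is an escape tone.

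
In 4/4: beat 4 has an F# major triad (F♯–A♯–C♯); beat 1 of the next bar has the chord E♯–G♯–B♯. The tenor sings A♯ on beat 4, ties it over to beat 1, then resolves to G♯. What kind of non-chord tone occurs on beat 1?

The harmony at that moment is E♯ minor triad (E♯, G♯, B♯); A♯ is not a chord tone.
It is held over (the same pitch as the preceding A♯) and left by step down to G♯.
Held over from the previous chord and resolving down by step — a suspension.

Suspension.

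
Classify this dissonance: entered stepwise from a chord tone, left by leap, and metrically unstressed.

Approach: by step. Departure: by leap. Metric position: weak.
Step in, leap out, from a weak position — an escape tone (échappée). (It is the mirror image of the appoggiatura, which leaps in and steps out on a strong beat.)

Escape tone.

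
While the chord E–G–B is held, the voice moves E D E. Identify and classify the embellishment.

D is a neighbor tone.

The harmony at that moment is E minor triad (E, G, B); D is not a chord tone.
It is approached by step down from E and left by step up to E.
Step away and step back to the same note — a neighbor tone (lower neighbor).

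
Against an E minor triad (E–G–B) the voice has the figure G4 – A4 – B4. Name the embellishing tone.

The harmony at that moment is E minor triad (E, G, B); A4 is not a chord tone.
It is approached by step up from G4 and left by step up to B4.
Step in, step out in the same direction — a passing tone.

A4 is a passing tone.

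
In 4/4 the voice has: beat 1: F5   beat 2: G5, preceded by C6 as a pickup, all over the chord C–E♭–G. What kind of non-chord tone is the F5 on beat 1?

The harmony at that moment is C minor triad (C, E♭, G); F5 is not a chord tone.
It is approached by leap down from C6 and left by step up to G5.
Leap in, step out, metrically accented — an appoggiatura.

Appoggiatura.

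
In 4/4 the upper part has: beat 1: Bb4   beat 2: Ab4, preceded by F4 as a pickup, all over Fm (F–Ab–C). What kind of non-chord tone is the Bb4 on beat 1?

Appoggiatura.

The harmony at that moment is F minor triad (F, Ab, C); Bb4 is not a chord tone.
It is approached by leap up from F4 and left by step down to Ab4.
Leap in, step out, metrically accented — an appoggiatura.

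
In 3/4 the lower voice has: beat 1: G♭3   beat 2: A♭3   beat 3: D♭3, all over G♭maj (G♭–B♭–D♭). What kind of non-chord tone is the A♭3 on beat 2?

The harmony at that moment is G♭ major triad (G♭, B♭, D♭); A♭3 is not a chord tone.
It is approached by step up from G♭3 and left by leap down to D♭3.
Step in, leap out, on a weak beat — an escape tone.

Escape tone.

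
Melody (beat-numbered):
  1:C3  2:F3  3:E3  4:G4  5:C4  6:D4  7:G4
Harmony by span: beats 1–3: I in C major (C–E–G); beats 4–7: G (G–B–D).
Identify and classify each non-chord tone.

F3 (beat 2) — appoggiatura; C4 (beat 5) — appoggiatura.

The harmony at that moment is C major triad (C, E, G); F3 is not a chord tone.
It is approached by leap up from C3 and left by step down to E3.
Leap in, step out — an appoggiatura.
The harmony at that moment is G major triad (G, B, D); C4 is not a chord tone.
It is approached by leap down from G4 and left by step up to D4.
Leap in, step out — an appoggiatura.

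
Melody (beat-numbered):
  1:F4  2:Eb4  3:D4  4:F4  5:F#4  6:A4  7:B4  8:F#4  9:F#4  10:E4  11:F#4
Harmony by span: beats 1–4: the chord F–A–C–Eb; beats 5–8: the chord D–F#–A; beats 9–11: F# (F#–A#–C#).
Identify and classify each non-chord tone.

D4 (beat 3) — escape tone; B4 (beat 7) — escape tone; E4 (beat 10) — neighbor tone.

The harmony at that moment is F dominant seventh chord (F, A, C, Eb); D4 is not a chord tone.
It is approached by step down from Eb4 and left by leap up to F4.
Step in, leap out — an escape tone.
The harmony at that moment is D major triad (D, F#, A); B4 is not a chord tone.
It is approached by step up from A4 and left by leap down to F#4.
Step in, leap out — an escape tone.
The harmony at that moment is F# major triad (F#, A#, C#); E4 is not a chord tone.
It is approached by step down from F#4 and left by step up to F#4.
Step away and step back to the same note — a neighbor tone (lower neighbor).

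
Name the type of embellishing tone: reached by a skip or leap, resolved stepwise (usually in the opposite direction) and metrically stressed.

Appoggiatura.

Approach: by leap. Departure: by step. Metric position: strong.
Leap in, step out, in a metrically strong position — an appoggiatura. (It is the mirror image of the escape tone, which steps in and leaps out from a weak position.)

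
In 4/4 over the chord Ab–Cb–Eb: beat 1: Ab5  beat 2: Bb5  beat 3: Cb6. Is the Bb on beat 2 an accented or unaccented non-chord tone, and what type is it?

The harmony at that moment is Ab minor triad (Ab, Cb, Eb); Bb5 is not a chord tone.
It is approached by step up from Ab5 and left by step up to Cb6.
Step in, step out in the same direction — a passing tone.
It falls on a weak beat, so it is unaccented.

Unaccented passing tone.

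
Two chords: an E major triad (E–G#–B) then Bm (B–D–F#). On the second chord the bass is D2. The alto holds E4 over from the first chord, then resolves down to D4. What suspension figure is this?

At the second chord the bass is D2. The suspended E4 lies a ninth above the bass; after resolving down by step to D4, the interval above the bass becomes an octave.
Suspension figures are named by those two intervals: 9–8.

9–8 suspension.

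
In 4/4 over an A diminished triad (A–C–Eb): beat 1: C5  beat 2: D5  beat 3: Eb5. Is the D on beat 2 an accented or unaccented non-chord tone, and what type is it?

Unaccented passing tone.

The harmony at that moment is A diminished triad (A, C, Eb); D5 is not a chord tone.
It is approached by step up from C5 and left by step up to Eb5.
Step in, step out in the same direction — a passing tone.
It falls on a weak beat, so it is unaccented.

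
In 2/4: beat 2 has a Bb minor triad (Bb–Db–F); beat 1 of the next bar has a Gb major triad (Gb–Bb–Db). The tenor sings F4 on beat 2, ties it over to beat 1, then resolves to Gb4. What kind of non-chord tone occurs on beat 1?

Retardation.

The harmony at that moment is Gb major triad (Gb, Bb, Db); F4 is not a chord tone.
It is held over (the same pitch as the preceding F4) and left by step up to Gb4.
Held over from the previous chord and resolving up by step — a retardation.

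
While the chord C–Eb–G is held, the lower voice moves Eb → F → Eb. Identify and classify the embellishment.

F is a neighbor tone.

The harmony at that moment is C minor triad (C, Eb, G); F is not a chord tone.
It is approached by step up from Eb and left by step down to Eb.
Step away and step back to the same note — a neighbor tone (upper neighbor).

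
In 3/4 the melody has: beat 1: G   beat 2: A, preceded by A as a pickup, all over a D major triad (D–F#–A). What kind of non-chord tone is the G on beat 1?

Lower neighbor tone.

The harmony at that moment is D major triad (D, F#, A); G is not a chord tone.
It is approached by step down from A and left by step up to A.
Step away and step back to the same note — a neighbor tone (lower neighbor).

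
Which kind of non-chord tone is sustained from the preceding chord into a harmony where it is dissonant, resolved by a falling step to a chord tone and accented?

Approach: by preparation — the pitch is first a chord tone, then held (tied or repeated) while the harmony changes under it. Departure: down by step. Metric position: strong.
A prepared dissonance that resolves downward by step — a suspension. (The same figure resolving upward would be a retardation.)

Suspension.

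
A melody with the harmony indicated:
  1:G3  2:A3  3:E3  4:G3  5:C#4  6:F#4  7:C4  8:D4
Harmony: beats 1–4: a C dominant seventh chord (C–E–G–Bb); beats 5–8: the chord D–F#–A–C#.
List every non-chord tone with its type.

The harmony at that moment is C dominant seventh chord (C, E, G, Bb); A3 is not a chord tone.
It is approached by step up from G3 and left by leap down to E3.
Step in, leap out — an escape tone.
The harmony at that moment is D major seventh chord (D, F#, A, C#); C4 is not a chord tone.
It is approached by leap down from F#4 and left by step up to D4.
Leap in, step out — an appoggiatura.

A3 (beat 2) — escape tone; C4 (beat 7) — appoggiatura.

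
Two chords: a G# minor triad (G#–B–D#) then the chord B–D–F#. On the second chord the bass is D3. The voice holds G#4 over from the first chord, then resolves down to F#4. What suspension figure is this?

At the second chord the bass is D3. The suspended G#4 lies a fourth above the bass; after resolving down by step to F#4, the interval above the bass becomes a third.
Suspension figures are named by those two intervals: 4–3.

4–3 suspension.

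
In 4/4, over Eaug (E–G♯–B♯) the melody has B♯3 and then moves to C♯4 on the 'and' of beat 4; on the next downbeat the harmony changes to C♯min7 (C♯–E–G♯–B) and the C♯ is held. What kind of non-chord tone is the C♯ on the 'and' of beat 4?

Anticipation.

The harmony at that moment is E augmented triad (E, G♯, B♯); C♯4 is not a chord tone.
It is approached by step up from B♯3 and then sustained as the same pitch into the next harmony.
Arriving early and becoming a chord tone when the harmony changes — an anticipation.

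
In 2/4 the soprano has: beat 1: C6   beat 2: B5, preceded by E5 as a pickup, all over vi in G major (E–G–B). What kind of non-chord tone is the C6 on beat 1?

The harmony at that moment is E minor triad (E, G, B); C6 is not a chord tone.
It is approached by leap up from E5 and left by step down to B5.
Leap in, step out, metrically accented — an appoggiatura.

Appoggiatura.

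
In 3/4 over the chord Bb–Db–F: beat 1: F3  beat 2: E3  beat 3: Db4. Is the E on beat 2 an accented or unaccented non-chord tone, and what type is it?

Unaccented escape tone.

The harmony at that moment is Bb minor triad (Bb, Db, F); E3 is not a chord tone.
It is approached by step down from F3 and left by leap up to Db4.
Step in, leap out — an escape tone.
It falls on a weak beat, so it is unaccented.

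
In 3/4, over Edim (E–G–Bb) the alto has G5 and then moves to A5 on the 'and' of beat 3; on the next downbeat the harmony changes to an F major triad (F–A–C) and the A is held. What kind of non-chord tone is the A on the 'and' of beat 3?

Anticipation.

The harmony at that moment is E diminished triad (E, G, Bb); A5 is not a chord tone.
It is approached by step up from G5 and then sustained as the same pitch into the next harmony.
Arriving early and becoming a chord tone when the harmony changes — an anticipation.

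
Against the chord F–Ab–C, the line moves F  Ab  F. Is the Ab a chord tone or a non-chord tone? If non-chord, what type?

Chord tone (the third of F minor triad).

F minor triad contains F, Ab, C; Ab is the third, so it is a chord tone.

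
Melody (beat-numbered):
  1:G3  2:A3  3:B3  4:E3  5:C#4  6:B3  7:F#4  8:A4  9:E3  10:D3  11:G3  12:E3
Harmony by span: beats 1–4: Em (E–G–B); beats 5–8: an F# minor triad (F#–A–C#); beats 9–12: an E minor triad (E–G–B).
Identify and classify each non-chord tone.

A3 (beat 2) — passing tone; B3 (beat 6) — escape tone; D3 (beat 10) — escape tone.

The harmony at that moment is E minor triad (E, G, B); A3 is not a chord tone.
It is approached by step up from G3 and left by step up to B3.
Step in, step out in the same direction — a passing tone.
The harmony at that moment is F# minor triad (F#, A, C#); B3 is not a chord tone.
It is approached by step down from C#4 and left by leap up to F#4.
Step in, leap out — an escape tone.
The harmony at that moment is E minor triad (E, G, B); D3 is not a chord tone.
It is approached by step down from E3 and left by leap up to G3.
Step in, leap out — an escape tone.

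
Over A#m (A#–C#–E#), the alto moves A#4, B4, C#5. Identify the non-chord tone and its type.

The harmony at that moment is A# minor triad (A#, C#, E#); B4 is not a chord tone.
It is approached by step up from A#4 and left by step up to C#5.
Step in, step out in the same direction — a passing tone.

B4 is a passing tone.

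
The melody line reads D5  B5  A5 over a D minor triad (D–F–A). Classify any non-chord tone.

B5 is an appoggiatura.

The harmony at that moment is D minor triad (D, F, A); B5 is not a chord tone.
It is approached by leap up from D5 and left by step down to A5.
Leap in, step out — an appoggiatura.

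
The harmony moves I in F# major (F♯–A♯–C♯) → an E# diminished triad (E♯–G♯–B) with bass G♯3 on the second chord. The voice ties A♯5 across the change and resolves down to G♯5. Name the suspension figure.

9–8 suspension.

At the second chord the bass is G♯3. The suspended A♯5 lies a ninth above the bass; after resolving down by step to G♯5, the interval above the bass becomes an octave.
Suspension figures are named by those two intervals: 9–8.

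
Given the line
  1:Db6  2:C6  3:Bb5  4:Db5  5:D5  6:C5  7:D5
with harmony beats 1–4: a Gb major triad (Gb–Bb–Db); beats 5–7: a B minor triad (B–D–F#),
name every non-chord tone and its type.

C6 (beat 2) — passing tone; C5 (beat 6) — neighbor tone.

The harmony at that moment is Gb major triad (Gb, Bb, Db); C6 is not a chord tone.
It is approached by step down from Db6 and left by step down to Bb5.
Step in, step out in the same direction — a passing tone.
The harmony at that moment is B minor triad (B, D, F#); C5 is not a chord tone.
It is approached by step down from D5 and left by step up to D5.
Step away and step back to the same note — a neighbor tone (lower neighbor).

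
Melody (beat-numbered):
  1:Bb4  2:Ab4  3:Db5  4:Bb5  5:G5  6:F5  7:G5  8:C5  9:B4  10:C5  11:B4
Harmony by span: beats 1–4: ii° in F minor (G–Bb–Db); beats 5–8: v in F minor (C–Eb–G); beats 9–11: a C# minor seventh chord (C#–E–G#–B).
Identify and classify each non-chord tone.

The harmony at that moment is G diminished triad (G, Bb, Db); Ab4 is not a chord tone.
It is approached by step down from Bb4 and left by leap up to Db5.
Step in, leap out — an escape tone.
The harmony at that moment is C minor triad (C, Eb, G); F5 is not a chord tone.
It is approached by step down from G5 and left by step up to G5.
Step away and step back to the same note — a neighbor tone (lower neighbor).
The harmony at that moment is C# minor seventh chord (C#, E, G#, B); C5 is not a chord tone.
It is approached by step up from B4 and left by step down to B4.
Step away and step back to the same note — a neighbor tone (upper neighbor).

Ab4 (beat 2) — escape tone; F5 (beat 6) — neighbor tone; C5 (beat 10) — neighbor tone.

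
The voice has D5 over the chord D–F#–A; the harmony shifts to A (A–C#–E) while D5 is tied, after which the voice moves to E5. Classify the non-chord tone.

D5 is a retardation.

The harmony at that moment is A major triad (A, C#, E); D5 is not a chord tone.
It is held over (the same pitch as the preceding D5) and left by step up to E5.
Held over from the previous chord and resolving up by step — a retardation.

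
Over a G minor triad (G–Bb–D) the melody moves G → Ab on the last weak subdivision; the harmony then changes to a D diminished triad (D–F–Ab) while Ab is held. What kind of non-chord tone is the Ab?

The harmony at that moment is G minor triad (G, Bb, D); Ab is not a chord tone.
It is approached by step up from G and then sustained as the same pitch into the next harmony.
Arriving early and becoming a chord tone when the harmony changes — an anticipation.

Ab is an anticipation.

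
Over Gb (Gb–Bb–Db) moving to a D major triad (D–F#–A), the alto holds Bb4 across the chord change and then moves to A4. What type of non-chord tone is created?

Bb4 is a suspension.

The harmony at that moment is D major triad (D, F#, A); Bb4 is not a chord tone.
It is held over (the same pitch as the preceding Bb4) and left by step down to A4.
Held over from the previous chord and resolving down by step — a suspension.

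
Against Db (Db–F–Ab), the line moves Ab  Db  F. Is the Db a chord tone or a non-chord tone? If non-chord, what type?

Db major triad contains Db, F, Ab; Db is the root, so it is a chord tone.

Chord tone (the root of Db major triad).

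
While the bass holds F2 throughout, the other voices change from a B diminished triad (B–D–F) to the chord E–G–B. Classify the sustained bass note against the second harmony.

The harmony at that moment is E minor triad (E, G, B); F2 is not a chord tone.
It is held over (the same pitch as the preceding F2) and then sustained as the same pitch into the next harmony.
Sustained through a change of harmony — a pedal tone.

Pedal tone (pedal point).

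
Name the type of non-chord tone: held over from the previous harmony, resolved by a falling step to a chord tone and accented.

Suspension.

Approach: by preparation — the pitch is first a chord tone, then held (tied or repeated) while the harmony changes under it. Departure: down by step. Metric position: strong.
A prepared dissonance that resolves downward by step — a suspension. (The same figure resolving upward would be a retardation.)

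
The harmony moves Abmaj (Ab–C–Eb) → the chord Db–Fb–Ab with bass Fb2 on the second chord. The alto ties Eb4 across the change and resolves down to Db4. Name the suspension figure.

7–6 suspension.

At the second chord the bass is Fb2. The suspended Eb4 lies a seventh above the bass; after resolving down by step to Db4, the interval above the bass becomes a sixth.
Suspension figures are named by those two intervals: 7–6.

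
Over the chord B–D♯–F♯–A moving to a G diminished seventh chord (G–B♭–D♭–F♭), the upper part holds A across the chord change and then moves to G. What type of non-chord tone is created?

The harmony at that moment is G diminished seventh chord (G, B♭, D♭, F♭); A is not a chord tone.
It is held over (the same pitch as the preceding A) and left by step down to G.
Held over from the previous chord and resolving down by step — a suspension.

A is a suspension.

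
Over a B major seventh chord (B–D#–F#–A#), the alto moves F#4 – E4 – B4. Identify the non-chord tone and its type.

The harmony at that moment is B major seventh chord (B, D#, F#, A#); E4 is not a chord tone.
It is approached by step down from F#4 and left by leap up to B4.
Step in, leap out — an escape tone.

E4 is an escape tone.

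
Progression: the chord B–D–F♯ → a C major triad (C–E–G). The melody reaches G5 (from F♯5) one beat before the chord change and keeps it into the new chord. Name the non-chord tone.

The harmony at that moment is B minor triad (B, D, F♯); G5 is not a chord tone.
It is approached by step up from F♯5 and then sustained as the same pitch into the next harmony.
Arriving early and becoming a chord tone when the harmony changes — an anticipation.

G5 is an anticipation.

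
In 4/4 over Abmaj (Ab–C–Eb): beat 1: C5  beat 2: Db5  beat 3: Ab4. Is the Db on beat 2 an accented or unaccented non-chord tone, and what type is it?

The harmony at that moment is Ab major triad (Ab, C, Eb); Db5 is not a chord tone.
It is approached by step up from C5 and left by leap down to Ab4.
Step in, leap out — an escape tone.
It falls on a weak beat, so it is unaccented.

Unaccented escape tone.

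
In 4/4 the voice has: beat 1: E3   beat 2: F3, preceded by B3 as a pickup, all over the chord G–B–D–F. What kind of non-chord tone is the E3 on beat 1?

Appoggiatura.

The harmony at that moment is G dominant seventh chord (G, B, D, F); E3 is not a chord tone.
It is approached by leap down from B3 and left by step up to F3.
Leap in, step out, metrically accented — an appoggiatura.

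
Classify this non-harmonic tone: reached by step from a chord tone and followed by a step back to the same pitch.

Neighbor tone.

Approach: by step. Departure: by step in the opposite direction, back to the starting pitch.
Stepwise on both sides but reversing to return to the same chord tone — a neighbor tone. (Had it continued onward in the same direction it would be a passing tone instead.)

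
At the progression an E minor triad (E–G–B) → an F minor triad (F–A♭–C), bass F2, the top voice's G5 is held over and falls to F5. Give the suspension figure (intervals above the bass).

9–8 suspension.

At the second chord the bass is F2. The suspended G5 lies a ninth above the bass; after resolving down by step to F5, the interval above the bass becomes an octave.
Suspension figures are named by those two intervals: 9–8.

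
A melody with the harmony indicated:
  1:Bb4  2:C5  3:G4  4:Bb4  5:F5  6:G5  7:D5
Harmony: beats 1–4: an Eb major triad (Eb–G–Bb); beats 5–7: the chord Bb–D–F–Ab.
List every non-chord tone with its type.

C5 (beat 2) — escape tone; G5 (beat 6) — escape tone.

The harmony at that moment is Eb major triad (Eb, G, Bb); C5 is not a chord tone.
It is approached by step up from Bb4 and left by leap down to G4.
Step in, leap out — an escape tone.
The harmony at that moment is Bb dominant seventh chord (Bb, D, F, Ab); G5 is not a chord tone.
It is approached by step up from F5 and left by leap down to D5.
Step in, leap out — an escape tone.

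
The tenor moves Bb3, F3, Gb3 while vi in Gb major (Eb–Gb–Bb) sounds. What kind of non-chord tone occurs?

The harmony at that moment is Eb minor triad (Eb, Gb, Bb); F3 is not a chord tone.
It is approached by leap down from Bb3 and left by step up to Gb3.
Leap in, step out — an appoggiatura.

F3 is an appoggiatura.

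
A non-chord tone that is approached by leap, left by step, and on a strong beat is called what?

Appoggiatura.

Approach: by leap. Departure: by step. Metric position: strong.
Leap in, step out, in a metrically strong position — an appoggiatura. (It is the mirror image of the escape tone, which steps in and leaps out from a weak position.)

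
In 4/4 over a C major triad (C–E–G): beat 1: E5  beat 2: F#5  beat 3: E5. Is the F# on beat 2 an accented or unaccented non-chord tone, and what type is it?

Unaccented neighbor tone.

The harmony at that moment is C major triad (C, E, G); F#5 is not a chord tone.
It is approached by step up from E5 and left by step down to E5.
Step away and step back to the same note — a neighbor tone (upper neighbor).
It falls on a weak beat, so it is unaccented.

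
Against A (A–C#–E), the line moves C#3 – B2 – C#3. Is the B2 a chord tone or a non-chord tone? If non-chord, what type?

The harmony at that moment is A major triad (A, C#, E); B2 is not a chord tone.
It is approached by step down from C#3 and left by step up to C#3.
Step away and step back to the same note — a neighbor tone (lower neighbor).

Non-chord tone — a neighbor tone.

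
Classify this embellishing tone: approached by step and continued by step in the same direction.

Passing tone.

Approach: by step. Departure: by step, continuing in the same direction.
Stepwise on both sides with no change of direction means the note fills in the space between two different chord tones — a passing tone. (Had it turned back to its starting note it would be a neighbor tone instead.)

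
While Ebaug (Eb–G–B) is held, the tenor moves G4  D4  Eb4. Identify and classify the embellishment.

D4 is an appoggiatura.

The harmony at that moment is Eb augmented triad (Eb, G, B); D4 is not a chord tone.
It is approached by leap down from G4 and left by step up to Eb4.
Leap in, step out — an appoggiatura.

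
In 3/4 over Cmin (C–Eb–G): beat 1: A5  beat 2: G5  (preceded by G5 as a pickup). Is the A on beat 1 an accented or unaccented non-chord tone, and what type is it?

The harmony at that moment is C minor triad (C, Eb, G); A5 is not a chord tone.
It is approached by step up from G5 and left by step down to G5.
Step away and step back to the same note — a neighbor tone (upper neighbor).
It falls on the downbeat, so it is accented.

Accented neighbor tone.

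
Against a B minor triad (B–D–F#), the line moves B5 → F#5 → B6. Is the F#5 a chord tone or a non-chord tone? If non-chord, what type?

B minor triad contains B, D, F#; F# is the fifth, so it is a chord tone.

Chord tone (the fifth of B minor triad).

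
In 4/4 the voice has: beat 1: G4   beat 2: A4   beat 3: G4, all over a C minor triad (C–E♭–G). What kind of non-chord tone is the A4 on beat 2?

Upper neighbor tone.

The harmony at that moment is C minor triad (C, E♭, G); A4 is not a chord tone.
It is approached by step up from G4 and left by step down to G4.
Step away and step back to the same note — a neighbor tone (upper neighbor).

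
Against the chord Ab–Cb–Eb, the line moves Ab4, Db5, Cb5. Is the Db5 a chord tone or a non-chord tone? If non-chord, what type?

The harmony at that moment is Ab minor triad (Ab, Cb, Eb); Db5 is not a chord tone.
It is approached by leap up from Ab4 and left by step down to Cb5.
Leap in, step out — an appoggiatura.

Non-chord tone — an appoggiatura.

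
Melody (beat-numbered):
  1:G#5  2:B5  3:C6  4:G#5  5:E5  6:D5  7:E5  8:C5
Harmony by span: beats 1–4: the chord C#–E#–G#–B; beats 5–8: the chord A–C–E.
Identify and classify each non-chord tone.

The harmony at that moment is C# dominant seventh chord (C#, E#, G#, B); C6 is not a chord tone.
It is approached by step up from B5 and left by leap down to G#5.
Step in, leap out — an escape tone.
The harmony at that moment is A minor triad (A, C, E); D5 is not a chord tone.
It is approached by step down from E5 and left by step up to E5.
Step away and step back to the same note — a neighbor tone (lower neighbor).

C6 (beat 3) — escape tone; D5 (beat 6) — neighbor tone.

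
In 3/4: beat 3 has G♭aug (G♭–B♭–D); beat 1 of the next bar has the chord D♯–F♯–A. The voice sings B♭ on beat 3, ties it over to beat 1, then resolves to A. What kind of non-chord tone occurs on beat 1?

The harmony at that moment is D♯ diminished triad (D♯, F♯, A); B♭ is not a chord tone.
It is held over (the same pitch as the preceding B♭) and left by step down to A.
Held over from the previous chord and resolving down by step — a suspension.

Suspension.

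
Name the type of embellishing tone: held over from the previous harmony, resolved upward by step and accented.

Retardation.

Approach: by preparation — the pitch is first a chord tone, then held (tied or repeated) while the harmony changes under it. Departure: up by step. Metric position: strong.
A prepared dissonance that resolves upward by step — a retardation. (The same figure resolving downward would be a suspension.)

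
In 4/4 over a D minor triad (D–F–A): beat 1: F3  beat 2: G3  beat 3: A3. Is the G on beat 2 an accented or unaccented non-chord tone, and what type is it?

The harmony at that moment is D minor triad (D, F, A); G3 is not a chord tone.
It is approached by step up from F3 and left by step up to A3.
Step in, step out in the same direction — a passing tone.
It falls on a weak beat, so it is unaccented.

Unaccented passing tone.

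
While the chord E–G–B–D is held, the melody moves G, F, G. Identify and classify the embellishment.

The harmony at that moment is E minor seventh chord (E, G, B, D); F is not a chord tone.
It is approached by step down from G and left by step up to G.
Step away and step back to the same note — a neighbor tone (lower neighbor).

F is a neighbor tone.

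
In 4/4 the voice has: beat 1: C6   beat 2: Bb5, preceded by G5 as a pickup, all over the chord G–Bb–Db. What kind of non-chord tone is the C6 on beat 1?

Appoggiatura.

The harmony at that moment is G diminished triad (G, Bb, Db); C6 is not a chord tone.
It is approached by leap up from G5 and left by step down to Bb5.
Leap in, step out, metrically accented — an appoggiatura.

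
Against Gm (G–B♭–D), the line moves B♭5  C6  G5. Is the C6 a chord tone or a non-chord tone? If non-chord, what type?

Non-chord tone — an escape tone.

The harmony at that moment is G minor triad (G, B♭, D); C6 is not a chord tone.
It is approached by step up from B♭5 and left by leap down to G5.
Step in, leap out — an escape tone.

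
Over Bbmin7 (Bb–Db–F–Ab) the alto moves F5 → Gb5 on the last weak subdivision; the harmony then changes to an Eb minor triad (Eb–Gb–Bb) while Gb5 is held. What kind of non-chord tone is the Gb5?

The harmony at that moment is Bb minor seventh chord (Bb, Db, F, Ab); Gb5 is not a chord tone.
It is approached by step up from F5 and then sustained as the same pitch into the next harmony.
Arriving early and becoming a chord tone when the harmony changes — an anticipation.

Gb5 is an anticipation.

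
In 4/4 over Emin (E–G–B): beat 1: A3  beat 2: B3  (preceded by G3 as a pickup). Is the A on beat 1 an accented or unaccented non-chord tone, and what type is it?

The harmony at that moment is E minor triad (E, G, B); A3 is not a chord tone.
It is approached by step up from G3 and left by step up to B3.
Step in, step out in the same direction — a passing tone.
It falls on the downbeat, so it is accented.

Accented passing tone.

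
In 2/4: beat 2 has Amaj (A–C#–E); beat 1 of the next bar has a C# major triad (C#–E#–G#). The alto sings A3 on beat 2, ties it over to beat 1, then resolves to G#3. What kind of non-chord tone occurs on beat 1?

Suspension.

The harmony at that moment is C# major triad (C#, E#, G#); A3 is not a chord tone.
It is held over (the same pitch as the preceding A3) and left by step down to G#3.
Held over from the previous chord and resolving down by step — a suspension.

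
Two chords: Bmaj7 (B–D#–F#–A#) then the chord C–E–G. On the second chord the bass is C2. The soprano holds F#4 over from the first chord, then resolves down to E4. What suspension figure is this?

4–3 suspension.

At the second chord the bass is C2. The suspended F#4 lies a fourth above the bass; after resolving down by step to E4, the interval above the bass becomes a third.
Suspension figures are named by those two intervals: 4–3.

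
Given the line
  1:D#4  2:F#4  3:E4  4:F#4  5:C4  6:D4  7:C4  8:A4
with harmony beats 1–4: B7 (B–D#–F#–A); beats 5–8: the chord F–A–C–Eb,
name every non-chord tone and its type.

The harmony at that moment is B dominant seventh chord (B, D#, F#, A); E4 is not a chord tone.
It is approached by step down from F#4 and left by step up to F#4.
Step away and step back to the same note — a neighbor tone (lower neighbor).
The harmony at that moment is F dominant seventh chord (F, A, C, Eb); D4 is not a chord tone.
It is approached by step up from C4 and left by step down to C4.
Step away and step back to the same note — a neighbor tone (upper neighbor).

E4 (beat 3) — neighbor tone; D4 (beat 6) — neighbor tone.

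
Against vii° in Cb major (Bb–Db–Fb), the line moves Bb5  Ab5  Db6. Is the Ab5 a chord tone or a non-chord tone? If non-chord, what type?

Non-chord tone — an escape tone.

The harmony at that moment is Bb diminished triad (Bb, Db, Fb); Ab5 is not a chord tone.
It is approached by step down from Bb5 and left by leap up to Db6.
Step in, leap out — an escape tone.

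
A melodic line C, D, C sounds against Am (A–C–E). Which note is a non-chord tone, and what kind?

The harmony at that moment is A minor triad (A, C, E); D is not a chord tone.
It is approached by step up from C and left by step down to C.
Step away and step back to the same note — a neighbor tone (upper neighbor).

D is a neighbor tone.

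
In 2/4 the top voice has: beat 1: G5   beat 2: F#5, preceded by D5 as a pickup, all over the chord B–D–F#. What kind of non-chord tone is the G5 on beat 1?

Appoggiatura.

The harmony at that moment is B minor triad (B, D, F#); G5 is not a chord tone.
It is approached by leap up from D5 and left by step down to F#5.
Leap in, step out, metrically accented — an appoggiatura.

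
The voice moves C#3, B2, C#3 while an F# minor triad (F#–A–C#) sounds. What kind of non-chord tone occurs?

The harmony at that moment is F# minor triad (F#, A, C#); B2 is not a chord tone.
It is approached by step down from C#3 and left by step up to C#3.
Step away and step back to the same note — a neighbor tone (lower neighbor).

B2 is a neighbor tone.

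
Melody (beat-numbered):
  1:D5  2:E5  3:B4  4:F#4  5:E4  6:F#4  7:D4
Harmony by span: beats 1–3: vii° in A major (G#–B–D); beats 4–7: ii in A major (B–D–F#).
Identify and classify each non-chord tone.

The harmony at that moment is G# diminished triad (G#, B, D); E5 is not a chord tone.
It is approached by step up from D5 and left by leap down to B4.
Step in, leap out — an escape tone.
The harmony at that moment is B minor triad (B, D, F#); E4 is not a chord tone.
It is approached by step down from F#4 and left by step up to F#4.
Step away and step back to the same note — a neighbor tone (lower neighbor).

E5 (beat 2) — escape tone; E4 (beat 5) — neighbor tone.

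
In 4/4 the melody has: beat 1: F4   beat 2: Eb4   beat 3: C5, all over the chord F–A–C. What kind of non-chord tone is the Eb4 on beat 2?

Escape tone.

The harmony at that moment is F major triad (F, A, C); Eb4 is not a chord tone.
It is approached by step down from F4 and left by leap up to C5.
Step in, leap out, on a weak beat — an escape tone.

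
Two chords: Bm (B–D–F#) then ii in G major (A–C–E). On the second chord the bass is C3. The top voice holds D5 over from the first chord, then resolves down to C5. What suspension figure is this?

9–8 suspension.

At the second chord the bass is C3. The suspended D5 lies a ninth above the bass; after resolving down by step to C5, the interval above the bass becomes an octave.
Suspension figures are named by those two intervals: 9–8.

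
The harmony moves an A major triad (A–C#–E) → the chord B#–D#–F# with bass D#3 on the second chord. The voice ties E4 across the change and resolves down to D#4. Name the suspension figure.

9–8 suspension.

At the second chord the bass is D#3. The suspended E4 lies a ninth above the bass; after resolving down by step to D#4, the interval above the bass becomes an octave.
Suspension figures are named by those two intervals: 9–8.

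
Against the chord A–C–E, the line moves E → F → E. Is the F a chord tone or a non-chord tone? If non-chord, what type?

The harmony at that moment is A minor triad (A, C, E); F is not a chord tone.
It is approached by step up from E and left by step down to E.
Step away and step back to the same note — a neighbor tone (upper neighbor).

Non-chord tone — a neighbor tone.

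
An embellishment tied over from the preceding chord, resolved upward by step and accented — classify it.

Retardation.

Approach: by preparation — the pitch is first a chord tone, then held (tied or repeated) while the harmony changes under it. Departure: up by step. Metric position: strong.
A prepared dissonance that resolves upward by step — a retardation. (The same figure resolving downward would be a suspension.)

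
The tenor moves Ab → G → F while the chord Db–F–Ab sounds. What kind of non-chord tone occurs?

G is a passing tone.

The harmony at that moment is Db major triad (Db, F, Ab); G is not a chord tone.
It is approached by step down from Ab and left by step down to F.
Step in, step out in the same direction — a passing tone.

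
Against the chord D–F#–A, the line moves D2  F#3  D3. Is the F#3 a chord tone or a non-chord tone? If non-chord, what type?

D major triad contains D, F#, A; F# is the third, so it is a chord tone.

Chord tone (the third of D major triad).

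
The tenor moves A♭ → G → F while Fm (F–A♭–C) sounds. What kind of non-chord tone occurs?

G is a passing tone.

The harmony at that moment is F minor triad (F, A♭, C); G is not a chord tone.
It is approached by step down from A♭ and left by step down to F.
Step in, step out in the same direction — a passing tone.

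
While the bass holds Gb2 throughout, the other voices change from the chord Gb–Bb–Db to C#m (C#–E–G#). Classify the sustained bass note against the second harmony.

The harmony at that moment is C# minor triad (C#, E, G#); Gb2 is not a chord tone.
It is held over (the same pitch as the preceding Gb2) and then sustained as the same pitch into the next harmony.
Sustained through a change of harmony — a pedal tone.

Pedal tone (pedal point).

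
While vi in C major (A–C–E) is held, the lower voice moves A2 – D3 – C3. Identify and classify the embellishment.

D3 is an appoggiatura.

The harmony at that moment is A minor triad (A, C, E); D3 is not a chord tone.
It is approached by leap up from A2 and left by step down to C3.
Leap in, step out — an appoggiatura.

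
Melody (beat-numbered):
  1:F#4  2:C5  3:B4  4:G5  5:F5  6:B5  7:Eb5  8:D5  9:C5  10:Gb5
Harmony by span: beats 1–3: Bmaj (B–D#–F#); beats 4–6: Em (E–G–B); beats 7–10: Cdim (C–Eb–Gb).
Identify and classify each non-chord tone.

C5 (beat 2) — appoggiatura; F5 (beat 5) — escape tone; D5 (beat 8) — passing tone.

The harmony at that moment is B major triad (B, D#, F#); C5 is not a chord tone.
It is approached by leap up from F#4 and left by step down to B4.
Leap in, step out — an appoggiatura.
The harmony at that moment is E minor triad (E, G, B); F5 is not a chord tone.
It is approached by step down from G5 and left by leap up to B5.
Step in, leap out — an escape tone.
The harmony at that moment is C diminished triad (C, Eb, Gb); D5 is not a chord tone.
It is approached by step down from Eb5 and left by step down to C5.
Step in, step out in the same direction — a passing tone.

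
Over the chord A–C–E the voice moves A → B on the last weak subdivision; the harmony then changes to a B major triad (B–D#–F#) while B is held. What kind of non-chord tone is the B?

B is an anticipation.

The harmony at that moment is A minor triad (A, C, E); B is not a chord tone.
It is approached by step up from A and then sustained as the same pitch into the next harmony.
Arriving early and becoming a chord tone when the harmony changes — an anticipation.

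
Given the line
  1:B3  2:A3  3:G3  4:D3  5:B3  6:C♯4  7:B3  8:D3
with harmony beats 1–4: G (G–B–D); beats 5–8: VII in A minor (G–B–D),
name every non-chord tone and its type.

The harmony at that moment is G major triad (G, B, D); A3 is not a chord tone.
It is approached by step down from B3 and left by step down to G3.
Step in, step out in the same direction — a passing tone.
The harmony at that moment is G major triad (G, B, D); C♯4 is not a chord tone.
It is approached by step up from B3 and left by step down to B3.
Step away and step back to the same note — a neighbor tone (upper neighbor).

A3 (beat 2) — passing tone; C♯4 (beat 6) — neighbor tone.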